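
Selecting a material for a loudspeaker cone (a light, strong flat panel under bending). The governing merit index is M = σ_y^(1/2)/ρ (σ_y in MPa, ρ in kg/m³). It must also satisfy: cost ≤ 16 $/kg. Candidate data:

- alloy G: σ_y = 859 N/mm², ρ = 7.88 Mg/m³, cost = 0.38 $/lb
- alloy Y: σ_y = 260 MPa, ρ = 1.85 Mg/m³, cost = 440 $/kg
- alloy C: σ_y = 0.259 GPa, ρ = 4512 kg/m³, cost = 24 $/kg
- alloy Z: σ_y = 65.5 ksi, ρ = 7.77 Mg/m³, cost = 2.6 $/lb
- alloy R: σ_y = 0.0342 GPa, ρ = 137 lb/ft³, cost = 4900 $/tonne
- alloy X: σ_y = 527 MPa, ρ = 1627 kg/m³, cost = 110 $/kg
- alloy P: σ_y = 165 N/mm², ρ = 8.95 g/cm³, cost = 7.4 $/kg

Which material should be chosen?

alloy G

Screen on constraints: cost ≤ 16 $/kg. Survivors: alloy G, alloy Z, alloy R, alloy P.
In SI units:
  alloy G: σ_y = 859.0 MPa, ρ = 7880 kg/m³
  alloy Z: σ_y = 451.6 MPa, ρ = 7770 kg/m³
  alloy R: σ_y = 34.20 MPa, ρ = 2195 kg/m³
  alloy P: σ_y = 165.0 MPa, ρ = 8950 kg/m³
  alloy G: M = 3.72×10⁻³
  alloy Z: M = 2.74×10⁻³
  alloy R: M = 2.66×10⁻³
  alloy P: M = 1.44×10⁻³
Alloy G ranks first.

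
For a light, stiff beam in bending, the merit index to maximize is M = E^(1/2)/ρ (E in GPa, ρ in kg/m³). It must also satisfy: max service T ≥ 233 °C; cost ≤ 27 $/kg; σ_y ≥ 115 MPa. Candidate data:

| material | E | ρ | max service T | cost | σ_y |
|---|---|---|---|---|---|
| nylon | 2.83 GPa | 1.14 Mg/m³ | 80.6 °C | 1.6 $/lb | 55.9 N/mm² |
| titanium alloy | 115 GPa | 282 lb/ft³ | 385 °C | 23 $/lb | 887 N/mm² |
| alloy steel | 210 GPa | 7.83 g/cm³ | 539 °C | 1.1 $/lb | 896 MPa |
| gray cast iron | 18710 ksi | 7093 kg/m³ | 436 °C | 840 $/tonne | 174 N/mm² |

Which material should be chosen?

Screen on constraints: max service T ≥ 233 °C; cost ≤ 27 $/kg; σ_y ≥ 115 MPa. Survivors: alloy steel, gray cast iron.
Convert each candidate to consistent units, then evaluate M:
  alloy steel: E = 210.0 GPa, ρ = 7830 kg/m³
  gray cast iron: E = 129.0 GPa, ρ = 7093 kg/m³
  alloy steel: M = 1.85×10⁻³
  gray cast iron: M = 1.60×10⁻³
Alloy steel has the largest M.

alloy steel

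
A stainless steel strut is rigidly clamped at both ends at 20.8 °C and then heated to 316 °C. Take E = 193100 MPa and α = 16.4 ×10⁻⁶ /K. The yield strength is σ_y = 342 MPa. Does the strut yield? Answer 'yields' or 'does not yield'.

E = 193100 MPa = 193.1 GPa.
ΔT = 295.2 K. Constrained thermal stress σ = E·α·ΔT = 193.1×10³ MPa × 16.4×10⁻⁶ × 295.2 = 935 MPa (compressive).
Compare to σ_y = 342 MPa: σ ≥ σ_y, so it yields.

yields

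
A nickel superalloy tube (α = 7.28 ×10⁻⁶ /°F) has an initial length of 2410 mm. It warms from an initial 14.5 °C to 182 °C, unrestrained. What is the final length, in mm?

Convert α: 7.28×10⁻⁶/°F × (9/5) = 13.1×10⁻⁶/K.
ΔT = 182 − 14.5 = 167.5 K.
ΔL = α·L₀·ΔT = 13.1×10⁻⁶ × 2410 mm × 167.5 K = 5.29 mm.
L = L₀ + ΔL = 2410 + 5.29 = 2415.3 mm.

2415.3 mm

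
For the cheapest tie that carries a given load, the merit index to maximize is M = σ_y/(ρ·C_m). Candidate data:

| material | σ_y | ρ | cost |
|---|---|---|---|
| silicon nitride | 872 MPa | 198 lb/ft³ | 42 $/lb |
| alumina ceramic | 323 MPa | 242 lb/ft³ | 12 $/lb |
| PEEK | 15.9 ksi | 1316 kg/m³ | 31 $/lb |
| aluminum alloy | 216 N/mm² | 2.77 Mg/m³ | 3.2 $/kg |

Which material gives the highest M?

Convert each candidate to consistent units, then evaluate M:
  silicon nitride: σ_y = 872.0 MPa, ρ = 3172 kg/m³, cost = 92.59 $/kg
  alumina ceramic: σ_y = 323.0 MPa, ρ = 3876 kg/m³, cost = 26.46 $/kg
  PEEK: σ_y = 109.6 MPa, ρ = 1316 kg/m³, cost = 68.34 $/kg
  aluminum alloy: σ_y = 216.0 MPa, ρ = 2770 kg/m³, cost = 3.200 $/kg
  aluminum alloy: M = 24.4 kN·m per $
  alumina ceramic: M = 3.15 kN·m per $
  silicon nitride: M = 2.97 kN·m per $
  PEEK: M = 1.22 kN·m per $
Aluminum alloy ranks first.

aluminum alloy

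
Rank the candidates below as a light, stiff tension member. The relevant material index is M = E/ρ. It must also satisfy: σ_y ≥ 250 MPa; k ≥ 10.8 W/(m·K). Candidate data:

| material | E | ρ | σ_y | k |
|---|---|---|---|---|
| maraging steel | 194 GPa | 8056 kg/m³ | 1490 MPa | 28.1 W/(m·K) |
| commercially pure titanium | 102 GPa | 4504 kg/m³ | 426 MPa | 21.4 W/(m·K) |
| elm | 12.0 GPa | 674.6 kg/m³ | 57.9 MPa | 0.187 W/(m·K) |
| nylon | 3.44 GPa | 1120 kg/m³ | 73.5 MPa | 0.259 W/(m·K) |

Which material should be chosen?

maraging steel

Screen on constraints: σ_y ≥ 250 MPa; k ≥ 10.8 W/(m·K). Survivors: maraging steel, commercially pure titanium.
Per-candidate index values:
  maraging steel: M = 24.1 MN·m/kg
  commercially pure titanium: M = 22.6 MN·m/kg
Highest index: maraging steel.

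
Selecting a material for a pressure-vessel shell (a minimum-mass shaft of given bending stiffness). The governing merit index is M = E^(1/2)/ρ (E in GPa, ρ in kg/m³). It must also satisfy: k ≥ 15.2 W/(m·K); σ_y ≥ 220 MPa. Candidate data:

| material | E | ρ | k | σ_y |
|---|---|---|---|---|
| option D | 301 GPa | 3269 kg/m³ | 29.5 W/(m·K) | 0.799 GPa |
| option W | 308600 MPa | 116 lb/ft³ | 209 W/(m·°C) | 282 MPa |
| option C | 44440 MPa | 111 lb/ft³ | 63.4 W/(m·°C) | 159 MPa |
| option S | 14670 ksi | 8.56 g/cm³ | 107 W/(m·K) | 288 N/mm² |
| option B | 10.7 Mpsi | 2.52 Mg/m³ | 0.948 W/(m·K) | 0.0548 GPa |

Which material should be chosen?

Screen on constraints: k ≥ 15.2 W/(m·K); σ_y ≥ 220 MPa. Survivors: option D, option W, option S.
After converting to SI:
  option D: E = 301.0 GPa, ρ = 3269 kg/m³
  option W: E = 308.6 GPa, ρ = 1858 kg/m³
  option S: E = 101.1 GPa, ρ = 8560 kg/m³
  option W: M = 9.45×10⁻³
  option D: M = 5.31×10⁻³
  option S: M = 1.17×10⁻³
Option W has the largest M.

option W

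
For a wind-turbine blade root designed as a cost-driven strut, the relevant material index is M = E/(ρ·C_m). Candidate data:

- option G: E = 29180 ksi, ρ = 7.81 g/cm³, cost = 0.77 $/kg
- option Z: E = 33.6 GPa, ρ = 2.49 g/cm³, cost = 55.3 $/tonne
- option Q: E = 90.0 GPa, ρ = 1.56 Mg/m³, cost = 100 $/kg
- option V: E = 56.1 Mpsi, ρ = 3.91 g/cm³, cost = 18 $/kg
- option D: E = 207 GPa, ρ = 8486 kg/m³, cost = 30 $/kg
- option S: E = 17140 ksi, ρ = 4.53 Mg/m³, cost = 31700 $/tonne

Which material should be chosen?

After converting to SI:
  option G: E = 201.2 GPa, ρ = 7810 kg/m³, cost = 0.7700 $/kg
  option Z: E = 33.60 GPa, ρ = 2490 kg/m³, cost = 0.05530 $/kg
  option Q: E = 90.00 GPa, ρ = 1560 kg/m³, cost = 100.0 $/kg
  option V: E = 386.8 GPa, ρ = 3910 kg/m³, cost = 18.00 $/kg
  option D: E = 207.0 GPa, ρ = 8486 kg/m³, cost = 30.00 $/kg
  option S: E = 118.2 GPa, ρ = 4530 kg/m³, cost = 31.70 $/kg
  option Z: M = 244 MN·m per $
  option G: M = 33.5 MN·m per $
  option V: M = 5.50 MN·m per $
  option S: M = 0.823 MN·m per $
  option D: M = 0.813 MN·m per $
  option Q: M = 0.577 MN·m per $
Option Z ranks first.

option Z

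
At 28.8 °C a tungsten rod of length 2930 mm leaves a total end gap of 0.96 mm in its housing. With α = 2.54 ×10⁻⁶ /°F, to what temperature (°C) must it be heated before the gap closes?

α = 2.54×10⁻⁶/°F × 9/5 = 4.57×10⁻⁶/K.
α·L₀·ΔT = 0.96 mm ⇒ ΔT = 0.96 / (4.57×10⁻⁶ × 2930.0) = 71.66 K.
T = 28.8 + 71.66 = 100.5 °C.

100 °C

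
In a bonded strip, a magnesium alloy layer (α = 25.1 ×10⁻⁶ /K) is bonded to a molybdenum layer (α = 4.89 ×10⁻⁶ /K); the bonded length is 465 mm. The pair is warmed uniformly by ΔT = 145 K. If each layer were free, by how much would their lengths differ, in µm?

Δα = |25.1 − 4.89|×10⁻⁶/K = 20.2×10⁻⁶/K.
ΔL_mismatch = Δα·L·ΔT = 20.2×10⁻⁶ × 465.0 mm × 145.0 K = 1360 µm.

1360 µm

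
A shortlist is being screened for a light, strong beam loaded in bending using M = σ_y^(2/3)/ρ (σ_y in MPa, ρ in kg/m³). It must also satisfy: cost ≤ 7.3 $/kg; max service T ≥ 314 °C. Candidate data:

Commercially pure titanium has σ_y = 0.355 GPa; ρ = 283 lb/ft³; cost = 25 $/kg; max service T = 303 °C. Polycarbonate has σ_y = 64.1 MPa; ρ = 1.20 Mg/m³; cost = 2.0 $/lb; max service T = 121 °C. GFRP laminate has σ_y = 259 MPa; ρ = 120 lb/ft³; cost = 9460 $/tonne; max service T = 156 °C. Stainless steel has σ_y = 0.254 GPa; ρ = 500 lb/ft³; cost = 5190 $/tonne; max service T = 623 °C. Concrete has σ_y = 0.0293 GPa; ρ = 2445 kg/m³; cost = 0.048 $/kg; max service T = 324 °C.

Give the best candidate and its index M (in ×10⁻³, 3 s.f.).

Screen on constraints: cost ≤ 7.3 $/kg; max service T ≥ 314 °C. Survivors: stainless steel, concrete.
After converting to SI:
  stainless steel: σ_y = 254.0 MPa, ρ = 8009 kg/m³
  concrete: σ_y = 29.30 MPa, ρ = 2445 kg/m³
  stainless steel: M = 5.01×10⁻³
  concrete: M = 3.89×10⁻³
The maximum is for stainless steel.

stainless steel, M = 5.01×10⁻³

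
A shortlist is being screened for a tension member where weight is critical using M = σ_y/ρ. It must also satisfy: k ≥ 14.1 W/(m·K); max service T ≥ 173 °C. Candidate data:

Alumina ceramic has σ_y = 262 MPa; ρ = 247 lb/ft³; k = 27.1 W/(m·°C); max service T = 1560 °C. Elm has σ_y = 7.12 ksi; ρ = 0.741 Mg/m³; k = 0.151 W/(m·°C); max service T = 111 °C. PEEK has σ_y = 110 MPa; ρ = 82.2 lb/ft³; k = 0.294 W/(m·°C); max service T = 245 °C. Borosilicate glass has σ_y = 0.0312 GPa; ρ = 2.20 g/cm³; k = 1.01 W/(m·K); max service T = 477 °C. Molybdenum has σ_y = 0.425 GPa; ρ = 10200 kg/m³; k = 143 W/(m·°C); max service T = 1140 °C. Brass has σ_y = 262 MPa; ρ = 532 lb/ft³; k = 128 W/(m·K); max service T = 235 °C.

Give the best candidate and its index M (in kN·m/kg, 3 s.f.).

Screen on constraints: k ≥ 14.1 W/(m·K); max service T ≥ 173 °C. Survivors: alumina ceramic, molybdenum, brass.
Normalizing units and computing the index:
  alumina ceramic: σ_y = 262.0 MPa, ρ = 3957 kg/m³
  molybdenum: σ_y = 425.0 MPa, ρ = 10200 kg/m³
  brass: σ_y = 262.0 MPa, ρ = 8522 kg/m³
  alumina ceramic: M = 66.2 kN·m/kg
  molybdenum: M = 41.7 kN·m/kg
  brass: M = 30.7 kN·m/kg
Alumina ceramic has the largest M.

alumina ceramic, M = 66.2 kN·m/kg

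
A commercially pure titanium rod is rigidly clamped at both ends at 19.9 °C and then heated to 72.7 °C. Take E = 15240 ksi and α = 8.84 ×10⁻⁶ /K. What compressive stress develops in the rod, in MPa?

49.0 MPa

E = 15240 ksi = 105.1 GPa.
ΔT = 52.80 K. Constrained thermal stress σ = E·α·ΔT = 105.1×10³ MPa × 8.84×10⁻⁶ × 52.80 = 49.0 MPa (compressive).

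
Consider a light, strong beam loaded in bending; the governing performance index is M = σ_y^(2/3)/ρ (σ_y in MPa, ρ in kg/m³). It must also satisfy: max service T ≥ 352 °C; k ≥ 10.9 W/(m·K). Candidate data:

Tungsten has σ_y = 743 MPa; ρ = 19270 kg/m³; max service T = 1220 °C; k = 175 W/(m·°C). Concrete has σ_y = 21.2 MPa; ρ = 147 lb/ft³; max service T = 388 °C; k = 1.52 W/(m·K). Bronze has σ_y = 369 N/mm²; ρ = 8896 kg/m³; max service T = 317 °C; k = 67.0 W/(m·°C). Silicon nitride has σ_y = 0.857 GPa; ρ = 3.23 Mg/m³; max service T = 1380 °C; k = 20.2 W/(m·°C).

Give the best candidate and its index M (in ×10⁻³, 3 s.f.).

silicon nitride, M = 27.9×10⁻³

Screen on constraints: max service T ≥ 352 °C; k ≥ 10.9 W/(m·K). Survivors: tungsten, silicon nitride.
Putting every candidate on a common basis:
  tungsten: σ_y = 743.0 MPa, ρ = 19270 kg/m³
  silicon nitride: σ_y = 857.0 MPa, ρ = 3230 kg/m³
  silicon nitride: M = 27.9×10⁻³
  tungsten: M = 4.26×10⁻³
Silicon nitride has the largest M.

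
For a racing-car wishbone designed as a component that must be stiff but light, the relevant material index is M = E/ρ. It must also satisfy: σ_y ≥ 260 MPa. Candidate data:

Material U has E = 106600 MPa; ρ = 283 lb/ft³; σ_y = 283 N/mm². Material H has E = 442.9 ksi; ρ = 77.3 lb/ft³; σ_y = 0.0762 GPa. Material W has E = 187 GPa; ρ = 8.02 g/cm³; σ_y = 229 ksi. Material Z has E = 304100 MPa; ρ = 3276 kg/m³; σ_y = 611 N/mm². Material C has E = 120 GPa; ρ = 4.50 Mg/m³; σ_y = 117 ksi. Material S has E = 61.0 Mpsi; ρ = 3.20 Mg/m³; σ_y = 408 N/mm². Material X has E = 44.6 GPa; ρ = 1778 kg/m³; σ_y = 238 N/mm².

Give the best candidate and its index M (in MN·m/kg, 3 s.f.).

Screen on constraints: σ_y ≥ 260 MPa. Survivors: material U, material W, material Z, material C, material S.
After converting to SI:
  material U: E = 106.6 GPa, ρ = 4533 kg/m³
  material W: E = 187.0 GPa, ρ = 8020 kg/m³
  material Z: E = 304.1 GPa, ρ = 3276 kg/m³
  material C: E = 120.0 GPa, ρ = 4500 kg/m³
  material S: E = 420.6 GPa, ρ = 3200 kg/m³
  material S: M = 131 MN·m/kg
  material Z: M = 92.8 MN·m/kg
  material C: M = 26.7 MN·m/kg
  material U: M = 23.5 MN·m/kg
  material W: M = 23.3 MN·m/kg
Material S ranks first.

material S, M = 131 MN·m/kg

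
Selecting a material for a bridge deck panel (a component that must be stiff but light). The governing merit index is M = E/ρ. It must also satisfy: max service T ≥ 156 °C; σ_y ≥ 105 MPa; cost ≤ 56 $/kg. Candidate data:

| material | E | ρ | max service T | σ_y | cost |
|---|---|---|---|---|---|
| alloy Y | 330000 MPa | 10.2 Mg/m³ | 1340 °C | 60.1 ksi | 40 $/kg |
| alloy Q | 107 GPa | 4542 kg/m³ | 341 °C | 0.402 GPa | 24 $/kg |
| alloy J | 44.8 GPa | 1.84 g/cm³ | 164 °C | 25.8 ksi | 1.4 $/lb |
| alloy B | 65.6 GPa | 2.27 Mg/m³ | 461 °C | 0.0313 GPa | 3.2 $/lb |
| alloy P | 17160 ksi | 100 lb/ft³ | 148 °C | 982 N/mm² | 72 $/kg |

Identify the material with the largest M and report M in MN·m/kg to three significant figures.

Screen on constraints: max service T ≥ 156 °C; σ_y ≥ 105 MPa; cost ≤ 56 $/kg. Survivors: alloy Y, alloy Q, alloy J.
After converting to SI:
  alloy Y: E = 330.0 GPa, ρ = 10200 kg/m³
  alloy Q: E = 107.0 GPa, ρ = 4542 kg/m³
  alloy J: E = 44.80 GPa, ρ = 1840 kg/m³
  alloy Y: M = 32.4 MN·m/kg
  alloy J: M = 24.3 MN·m/kg
  alloy Q: M = 23.6 MN·m/kg
Alloy Y ranks first.

alloy Y, M = 32.4 MN·m/kg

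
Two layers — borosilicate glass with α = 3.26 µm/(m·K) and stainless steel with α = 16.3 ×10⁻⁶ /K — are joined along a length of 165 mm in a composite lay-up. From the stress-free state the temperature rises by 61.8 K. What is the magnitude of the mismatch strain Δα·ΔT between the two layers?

Δα = |3.26 − 16.3|×10⁻⁶/K = 13.0×10⁻⁶/K.
Mismatch strain = Δα·ΔT = 13.0×10⁻⁶ × 61.8 = 8.06×10⁻⁴.

8.06×10⁻⁴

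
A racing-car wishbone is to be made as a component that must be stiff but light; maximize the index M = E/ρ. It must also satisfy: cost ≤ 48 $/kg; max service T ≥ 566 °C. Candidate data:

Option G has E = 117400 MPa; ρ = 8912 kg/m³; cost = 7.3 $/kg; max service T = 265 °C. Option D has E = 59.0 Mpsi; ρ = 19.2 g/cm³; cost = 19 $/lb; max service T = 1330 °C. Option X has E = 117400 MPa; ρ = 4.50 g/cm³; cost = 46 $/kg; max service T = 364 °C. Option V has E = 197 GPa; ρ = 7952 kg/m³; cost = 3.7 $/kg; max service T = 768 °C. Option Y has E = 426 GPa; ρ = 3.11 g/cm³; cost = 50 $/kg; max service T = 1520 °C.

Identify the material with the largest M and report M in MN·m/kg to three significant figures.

Screen on constraints: cost ≤ 48 $/kg; max service T ≥ 566 °C. Survivors: option D, option V.
Convert each candidate to consistent units, then evaluate M:
  option D: E = 406.8 GPa, ρ = 19200 kg/m³
  option V: E = 197.0 GPa, ρ = 7952 kg/m³
  option V: M = 24.8 MN·m/kg
  option D: M = 21.2 MN·m/kg
Option V has the largest M.

option V, M = 24.8 MN·m/kg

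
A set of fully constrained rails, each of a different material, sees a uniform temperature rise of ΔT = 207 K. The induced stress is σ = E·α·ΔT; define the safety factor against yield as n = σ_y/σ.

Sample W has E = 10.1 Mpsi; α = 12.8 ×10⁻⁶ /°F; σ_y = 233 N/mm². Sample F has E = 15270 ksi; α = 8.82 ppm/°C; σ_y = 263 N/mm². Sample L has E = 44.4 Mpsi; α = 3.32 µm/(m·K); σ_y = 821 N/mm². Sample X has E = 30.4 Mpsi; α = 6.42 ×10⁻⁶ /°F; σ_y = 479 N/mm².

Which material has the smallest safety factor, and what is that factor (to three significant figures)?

With everything in SI (GPa, ×10⁻⁶/K, MPa):
  sample W: E = 69.64, α = 23.0, σ_y = 233.0 → σ = 332 MPa, n = 0.702
  sample F: E = 105.3, α = 8.82, σ_y = 263.0 → σ = 192 MPa, n = 1.37
  sample L: E = 306.1, α = 3.32, σ_y = 821.0 → σ = 210 MPa, n = 3.90
  sample X: E = 209.6, α = 11.6, σ_y = 479.0 → σ = 501 MPa, n = 0.955
Smallest n: sample W with n = 0.702.

sample W, n = 0.702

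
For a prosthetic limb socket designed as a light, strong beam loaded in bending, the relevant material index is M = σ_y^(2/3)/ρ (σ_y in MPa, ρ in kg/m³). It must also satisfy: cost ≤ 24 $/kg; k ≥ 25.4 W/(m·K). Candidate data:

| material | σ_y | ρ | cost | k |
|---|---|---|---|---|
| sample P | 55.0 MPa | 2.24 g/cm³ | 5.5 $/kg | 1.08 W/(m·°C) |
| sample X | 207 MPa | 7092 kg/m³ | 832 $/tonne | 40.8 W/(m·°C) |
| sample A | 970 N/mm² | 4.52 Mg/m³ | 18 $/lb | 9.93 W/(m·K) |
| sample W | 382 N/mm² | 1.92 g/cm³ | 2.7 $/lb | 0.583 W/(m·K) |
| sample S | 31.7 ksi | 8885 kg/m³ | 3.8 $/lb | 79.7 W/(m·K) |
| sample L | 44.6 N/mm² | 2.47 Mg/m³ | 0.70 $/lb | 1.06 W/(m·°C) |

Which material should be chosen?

sample X

Screen on constraints: cost ≤ 24 $/kg; k ≥ 25.4 W/(m·K). Survivors: sample X, sample S.
Normalizing units and computing the index:
  sample X: σ_y = 207.0 MPa, ρ = 7092 kg/m³
  sample S: σ_y = 218.6 MPa, ρ = 8885 kg/m³
  sample X: M = 4.93×10⁻³
  sample S: M = 4.08×10⁻³
The maximum is for sample X.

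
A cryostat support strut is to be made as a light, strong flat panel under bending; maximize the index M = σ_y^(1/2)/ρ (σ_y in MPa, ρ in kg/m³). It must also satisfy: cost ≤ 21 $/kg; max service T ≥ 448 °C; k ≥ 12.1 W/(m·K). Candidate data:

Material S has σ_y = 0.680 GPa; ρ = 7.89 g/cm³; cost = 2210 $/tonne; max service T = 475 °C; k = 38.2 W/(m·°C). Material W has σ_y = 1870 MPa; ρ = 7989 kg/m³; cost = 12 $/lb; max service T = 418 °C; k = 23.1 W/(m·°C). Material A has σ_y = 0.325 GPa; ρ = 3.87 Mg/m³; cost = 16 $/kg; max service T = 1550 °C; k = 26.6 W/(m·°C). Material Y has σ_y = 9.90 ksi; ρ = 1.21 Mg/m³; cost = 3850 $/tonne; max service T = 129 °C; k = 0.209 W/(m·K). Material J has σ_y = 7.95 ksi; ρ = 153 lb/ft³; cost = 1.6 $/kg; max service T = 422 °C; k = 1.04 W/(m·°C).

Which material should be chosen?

material A

Screen on constraints: cost ≤ 21 $/kg; max service T ≥ 448 °C; k ≥ 12.1 W/(m·K). Survivors: material S, material A.
Convert each candidate to consistent units, then evaluate M:
  material S: σ_y = 680.0 MPa, ρ = 7890 kg/m³
  material A: σ_y = 325.0 MPa, ρ = 3870 kg/m³
  material A: M = 4.66×10⁻³
  material S: M = 3.31×10⁻³
Highest index: material A.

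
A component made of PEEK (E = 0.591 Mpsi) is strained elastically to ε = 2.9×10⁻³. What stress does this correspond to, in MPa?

E = 0.591 Mpsi = 4.075 GPa.
σ = E·ε = 4075 MPa × 2.9×10⁻³ = 11.8 MPa.

11.8 MPa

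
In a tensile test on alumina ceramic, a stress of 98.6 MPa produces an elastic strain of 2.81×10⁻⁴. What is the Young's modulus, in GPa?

351 GPa

E = σ/ε = 98.6 MPa / 2.81×10⁻⁴ = 350900 MPa = 351 GPa.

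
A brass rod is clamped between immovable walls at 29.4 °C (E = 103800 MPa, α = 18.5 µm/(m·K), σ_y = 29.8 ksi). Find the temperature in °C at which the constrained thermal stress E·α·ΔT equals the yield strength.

E = 103800 MPa = 103.8 GPa.
σ_y = 29.8 ksi = 205.5 MPa.
E·α·ΔT = 205.5 MPa ⇒ ΔT = 205.5 / (103.8×10³ × 18.5×10⁻⁶) = 107.0 K.
T = 29.4 + 107.0 = 136.4 °C.

136 °C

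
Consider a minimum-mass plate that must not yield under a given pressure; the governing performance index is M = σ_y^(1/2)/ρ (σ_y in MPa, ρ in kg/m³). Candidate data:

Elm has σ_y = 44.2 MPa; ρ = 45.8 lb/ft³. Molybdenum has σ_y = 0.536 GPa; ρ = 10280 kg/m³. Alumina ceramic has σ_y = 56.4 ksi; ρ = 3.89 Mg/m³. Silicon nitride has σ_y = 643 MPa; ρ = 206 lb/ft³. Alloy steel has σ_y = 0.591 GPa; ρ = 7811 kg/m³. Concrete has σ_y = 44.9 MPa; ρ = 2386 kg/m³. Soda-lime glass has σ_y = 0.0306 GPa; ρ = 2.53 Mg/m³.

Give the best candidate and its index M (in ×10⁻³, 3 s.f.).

Normalizing units and computing the index:
  elm: σ_y = 44.20 MPa, ρ = 733.6 kg/m³
  molybdenum: σ_y = 536.0 MPa, ρ = 10280 kg/m³
  alumina ceramic: σ_y = 388.9 MPa, ρ = 3890 kg/m³
  silicon nitride: σ_y = 643.0 MPa, ρ = 3300 kg/m³
  alloy steel: σ_y = 591.0 MPa, ρ = 7811 kg/m³
  concrete: σ_y = 44.90 MPa, ρ = 2386 kg/m³
  soda-lime glass: σ_y = 30.60 MPa, ρ = 2530 kg/m³
  elm: M = 9.06×10⁻³
  silicon nitride: M = 7.68×10⁻³
  alumina ceramic: M = 5.07×10⁻³
  alloy steel: M = 3.11×10⁻³
  concrete: M = 2.81×10⁻³
  molybdenum: M = 2.25×10⁻³
  soda-lime glass: M = 2.19×10⁻³
Elm has the largest M.

elm, M = 9.06×10⁻³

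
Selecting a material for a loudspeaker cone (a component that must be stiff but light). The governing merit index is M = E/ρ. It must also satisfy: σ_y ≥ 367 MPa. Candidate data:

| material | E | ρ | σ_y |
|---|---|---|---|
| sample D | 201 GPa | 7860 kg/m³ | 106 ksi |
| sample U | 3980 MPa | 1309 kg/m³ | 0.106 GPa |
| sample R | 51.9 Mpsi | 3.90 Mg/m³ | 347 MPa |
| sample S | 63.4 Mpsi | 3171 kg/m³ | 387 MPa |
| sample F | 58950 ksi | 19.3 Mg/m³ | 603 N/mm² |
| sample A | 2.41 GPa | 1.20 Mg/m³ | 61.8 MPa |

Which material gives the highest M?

sample S

Screen on constraints: σ_y ≥ 367 MPa. Survivors: sample D, sample S, sample F.
Convert each candidate to consistent units, then evaluate M:
  sample D: E = 201.0 GPa, ρ = 7860 kg/m³
  sample S: E = 437.1 GPa, ρ = 3171 kg/m³
  sample F: E = 406.4 GPa, ρ = 19300 kg/m³
  sample S: M = 138 MN·m/kg
  sample D: M = 25.6 MN·m/kg
  sample F: M = 21.1 MN·m/kg
Sample S ranks first.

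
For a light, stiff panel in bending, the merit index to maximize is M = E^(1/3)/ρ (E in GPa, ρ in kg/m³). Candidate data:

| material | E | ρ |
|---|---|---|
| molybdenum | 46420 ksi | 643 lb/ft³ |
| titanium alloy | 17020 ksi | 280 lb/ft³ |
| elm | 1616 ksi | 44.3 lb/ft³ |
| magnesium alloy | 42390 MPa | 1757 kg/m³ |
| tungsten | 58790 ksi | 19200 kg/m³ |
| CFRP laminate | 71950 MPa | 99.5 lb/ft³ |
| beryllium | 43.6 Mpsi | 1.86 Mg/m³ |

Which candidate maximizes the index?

Putting every candidate on a common basis:
  molybdenum: E = 320.1 GPa, ρ = 10300 kg/m³
  titanium alloy: E = 117.3 GPa, ρ = 4485 kg/m³
  elm: E = 11.14 GPa, ρ = 709.6 kg/m³
  magnesium alloy: E = 42.39 GPa, ρ = 1757 kg/m³
  tungsten: E = 405.3 GPa, ρ = 19200 kg/m³
  CFRP laminate: E = 71.95 GPa, ρ = 1594 kg/m³
  beryllium: E = 300.6 GPa, ρ = 1860 kg/m³
  beryllium: M = 3.60×10⁻³
  elm: M = 3.15×10⁻³
  CFRP laminate: M = 2.61×10⁻³
  magnesium alloy: M = 1.98×10⁻³
  titanium alloy: M = 1.09×10⁻³
  molybdenum: M = 0.664×10⁻³
  tungsten: M = 0.385×10⁻³
Beryllium has the largest M.

beryllium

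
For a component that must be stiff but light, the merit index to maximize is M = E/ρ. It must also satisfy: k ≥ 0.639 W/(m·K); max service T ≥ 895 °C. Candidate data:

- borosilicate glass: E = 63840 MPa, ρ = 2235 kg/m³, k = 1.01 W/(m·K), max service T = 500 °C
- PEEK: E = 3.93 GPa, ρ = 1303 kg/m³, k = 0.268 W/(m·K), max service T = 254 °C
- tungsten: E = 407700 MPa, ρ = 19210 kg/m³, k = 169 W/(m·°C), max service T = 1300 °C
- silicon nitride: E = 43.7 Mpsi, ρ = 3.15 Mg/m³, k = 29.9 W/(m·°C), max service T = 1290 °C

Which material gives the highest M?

Screen on constraints: k ≥ 0.639 W/(m·K); max service T ≥ 895 °C. Survivors: tungsten, silicon nitride.
Normalizing units and computing the index:
  tungsten: E = 407.7 GPa, ρ = 19210 kg/m³
  silicon nitride: E = 301.3 GPa, ρ = 3150 kg/m³
  silicon nitride: M = 95.7 MN·m/kg
  tungsten: M = 21.2 MN·m/kg
The maximum is for silicon nitride.

silicon nitride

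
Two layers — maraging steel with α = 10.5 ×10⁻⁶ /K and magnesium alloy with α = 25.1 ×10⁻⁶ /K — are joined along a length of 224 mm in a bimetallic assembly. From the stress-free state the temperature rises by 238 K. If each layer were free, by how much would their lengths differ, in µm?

Δα = |10.5 − 25.1|×10⁻⁶/K = 14.6×10⁻⁶/K.
ΔL_mismatch = Δα·L·ΔT = 14.6×10⁻⁶ × 224.0 mm × 238.0 K = 778 µm.

778 µm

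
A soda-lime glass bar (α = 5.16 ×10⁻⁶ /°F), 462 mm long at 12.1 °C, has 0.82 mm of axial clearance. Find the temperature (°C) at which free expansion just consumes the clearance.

α = 5.16×10⁻⁶/°F × 9/5 = 9.29×10⁻⁶/K.
α·L₀·ΔT = 0.82 mm ⇒ ΔT = 0.82 / (9.29×10⁻⁶ × 462.0) = 191.1 K.
T = 12.1 + 191.1 = 203.2 °C.

203 °C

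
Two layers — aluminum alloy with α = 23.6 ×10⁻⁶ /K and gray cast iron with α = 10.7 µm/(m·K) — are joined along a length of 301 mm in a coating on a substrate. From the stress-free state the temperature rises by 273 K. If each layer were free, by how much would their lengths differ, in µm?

Δα = |23.6 − 10.7|×10⁻⁶/K = 12.9×10⁻⁶/K.
ΔL_mismatch = Δα·L·ΔT = 12.9×10⁻⁶ × 301.0 mm × 273.0 K = 1060 µm.

1060 µm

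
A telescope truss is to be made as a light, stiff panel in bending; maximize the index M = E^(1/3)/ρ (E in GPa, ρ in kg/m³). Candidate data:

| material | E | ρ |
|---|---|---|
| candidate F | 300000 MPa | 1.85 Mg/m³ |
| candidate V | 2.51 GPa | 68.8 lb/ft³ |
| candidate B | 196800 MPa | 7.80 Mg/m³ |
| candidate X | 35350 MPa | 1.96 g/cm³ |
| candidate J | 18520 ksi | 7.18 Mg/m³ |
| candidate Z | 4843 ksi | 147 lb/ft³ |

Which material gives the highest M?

candidate F

In SI units:
  candidate F: E = 300.0 GPa, ρ = 1850 kg/m³
  candidate V: E = 2.510 GPa, ρ = 1102 kg/m³
  candidate B: E = 196.8 GPa, ρ = 7800 kg/m³
  candidate X: E = 35.35 GPa, ρ = 1960 kg/m³
  candidate J: E = 127.7 GPa, ρ = 7180 kg/m³
  candidate Z: E = 33.39 GPa, ρ = 2355 kg/m³
  candidate F: M = 3.62×10⁻³
  candidate X: M = 1.67×10⁻³
  candidate Z: M = 1.37×10⁻³
  candidate V: M = 1.23×10⁻³
  candidate B: M = 0.746×10⁻³
  candidate J: M = 0.701×10⁻³
Highest index: candidate F.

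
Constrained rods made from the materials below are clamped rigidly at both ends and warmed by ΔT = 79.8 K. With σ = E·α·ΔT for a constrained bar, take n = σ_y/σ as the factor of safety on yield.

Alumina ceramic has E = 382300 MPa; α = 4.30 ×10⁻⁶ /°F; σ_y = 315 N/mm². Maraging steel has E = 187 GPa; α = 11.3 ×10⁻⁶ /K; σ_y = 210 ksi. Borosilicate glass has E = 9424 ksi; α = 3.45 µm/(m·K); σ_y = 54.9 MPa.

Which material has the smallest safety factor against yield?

With everything in SI (GPa, ×10⁻⁶/K, MPa):
  alumina ceramic: E = 382.3, α = 7.74, σ_y = 315.0 → σ = 236 MPa, n = 1.33
  maraging steel: E = 187.0, α = 11.3, σ_y = 1448 → σ = 169 MPa, n = 8.59
  borosilicate glass: E = 64.98, α = 3.45, σ_y = 54.90 → σ = 17.9 MPa, n = 3.07
Alumina ceramic has the lowest safety factor, n = 1.33.

alumina ceramic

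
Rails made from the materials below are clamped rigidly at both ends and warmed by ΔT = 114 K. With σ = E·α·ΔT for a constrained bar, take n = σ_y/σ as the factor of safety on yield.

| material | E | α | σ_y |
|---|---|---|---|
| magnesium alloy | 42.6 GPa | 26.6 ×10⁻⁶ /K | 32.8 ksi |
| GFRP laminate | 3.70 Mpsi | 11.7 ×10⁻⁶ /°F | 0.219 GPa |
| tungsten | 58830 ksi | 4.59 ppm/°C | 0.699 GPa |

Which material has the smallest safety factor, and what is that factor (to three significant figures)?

Per material, after unit conversion:
  magnesium alloy: E = 42.60, α = 26.6, σ_y = 226.1 → σ = 129 MPa, n = 1.75
  GFRP laminate: E = 25.51, α = 21.1, σ_y = 219.0 → σ = 61.2 MPa, n = 3.58
  tungsten: E = 405.6, α = 4.59, σ_y = 699.0 → σ = 212 MPa, n = 3.29
Magnesium alloy has the lowest safety factor, n = 1.75.

magnesium alloy, n = 1.75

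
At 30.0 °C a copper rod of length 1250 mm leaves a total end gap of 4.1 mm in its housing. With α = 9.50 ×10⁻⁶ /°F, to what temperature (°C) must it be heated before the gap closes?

α = 9.50×10⁻⁶/°F × 9/5 = 17.1×10⁻⁶/K.
α·L₀·ΔT = 4.1 mm ⇒ ΔT = 4.1 / (17.1×10⁻⁶ × 1250.0) = 191.8 K.
T = 30.0 + 191.8 = 221.8 °C.

222 °C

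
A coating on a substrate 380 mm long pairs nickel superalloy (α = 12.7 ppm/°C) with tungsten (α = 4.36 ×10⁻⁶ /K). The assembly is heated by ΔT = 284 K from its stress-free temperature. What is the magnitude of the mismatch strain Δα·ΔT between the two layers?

Δα = |12.7 − 4.36|×10⁻⁶/K = 8.34×10⁻⁶/K.
Mismatch strain = Δα·ΔT = 8.34×10⁻⁶ × 284.0 = 2.37×10⁻³.

2.37×10⁻³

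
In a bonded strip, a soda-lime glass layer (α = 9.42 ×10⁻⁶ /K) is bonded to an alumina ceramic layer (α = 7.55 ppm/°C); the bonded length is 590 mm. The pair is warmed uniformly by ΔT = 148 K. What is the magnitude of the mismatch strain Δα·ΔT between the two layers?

2.77×10⁻⁴

Δα = |9.42 − 7.55|×10⁻⁶/K = 1.87×10⁻⁶/K.
Mismatch strain = Δα·ΔT = 1.87×10⁻⁶ × 148.0 = 2.77×10⁻⁴.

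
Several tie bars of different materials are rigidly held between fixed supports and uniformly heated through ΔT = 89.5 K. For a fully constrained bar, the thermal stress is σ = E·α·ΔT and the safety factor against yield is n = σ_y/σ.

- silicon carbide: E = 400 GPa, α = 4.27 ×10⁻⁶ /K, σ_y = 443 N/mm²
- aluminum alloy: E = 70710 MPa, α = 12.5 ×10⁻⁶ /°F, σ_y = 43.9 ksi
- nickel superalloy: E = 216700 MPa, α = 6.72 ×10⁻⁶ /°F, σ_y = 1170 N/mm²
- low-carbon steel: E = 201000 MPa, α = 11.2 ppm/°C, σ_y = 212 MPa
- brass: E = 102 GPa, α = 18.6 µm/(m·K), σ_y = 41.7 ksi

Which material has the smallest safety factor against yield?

Per material, after unit conversion:
  silicon carbide: E = 400.0, α = 4.27, σ_y = 443.0 → σ = 153 MPa, n = 2.90
  aluminum alloy: E = 70.71, α = 22.5, σ_y = 302.7 → σ = 142 MPa, n = 2.13
  nickel superalloy: E = 216.7, α = 12.1, σ_y = 1170 → σ = 235 MPa, n = 4.99
  low-carbon steel: E = 201.0, α = 11.2, σ_y = 212.0 → σ = 201 MPa, n = 1.05
  brass: E = 102.0, α = 18.6, σ_y = 287.5 → σ = 170 MPa, n = 1.69
Smallest n: low-carbon steel with n = 1.05.

low-carbon steel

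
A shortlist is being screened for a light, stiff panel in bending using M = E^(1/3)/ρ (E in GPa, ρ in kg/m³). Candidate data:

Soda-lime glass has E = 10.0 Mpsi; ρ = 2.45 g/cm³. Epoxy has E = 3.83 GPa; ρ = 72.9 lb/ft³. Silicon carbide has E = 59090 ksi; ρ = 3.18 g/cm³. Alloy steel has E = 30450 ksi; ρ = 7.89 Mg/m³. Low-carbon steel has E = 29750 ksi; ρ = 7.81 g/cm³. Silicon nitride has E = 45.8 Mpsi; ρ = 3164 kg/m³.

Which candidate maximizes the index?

silicon carbide

After converting to SI:
  soda-lime glass: E = 68.95 GPa, ρ = 2450 kg/m³
  epoxy: E = 3.830 GPa, ρ = 1168 kg/m³
  silicon carbide: E = 407.4 GPa, ρ = 3180 kg/m³
  alloy steel: E = 209.9 GPa, ρ = 7890 kg/m³
  low-carbon steel: E = 205.1 GPa, ρ = 7810 kg/m³
  silicon nitride: E = 315.8 GPa, ρ = 3164 kg/m³
  silicon carbide: M = 2.33×10⁻³
  silicon nitride: M = 2.15×10⁻³
  soda-lime glass: M = 1.67×10⁻³
  epoxy: M = 1.34×10⁻³
  low-carbon steel: M = 0.755×10⁻³
  alloy steel: M = 0.753×10⁻³
Silicon carbide has the largest M.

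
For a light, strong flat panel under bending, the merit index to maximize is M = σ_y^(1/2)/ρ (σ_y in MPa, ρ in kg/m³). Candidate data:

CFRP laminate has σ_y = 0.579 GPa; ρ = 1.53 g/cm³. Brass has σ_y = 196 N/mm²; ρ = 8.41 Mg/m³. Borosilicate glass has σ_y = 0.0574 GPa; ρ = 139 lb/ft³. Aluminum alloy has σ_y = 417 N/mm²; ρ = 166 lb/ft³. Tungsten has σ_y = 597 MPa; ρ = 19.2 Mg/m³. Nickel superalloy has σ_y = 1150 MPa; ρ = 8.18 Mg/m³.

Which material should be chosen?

CFRP laminate

Convert each candidate to consistent units, then evaluate M:
  CFRP laminate: σ_y = 579.0 MPa, ρ = 1530 kg/m³
  brass: σ_y = 196.0 MPa, ρ = 8410 kg/m³
  borosilicate glass: σ_y = 57.40 MPa, ρ = 2227 kg/m³
  aluminum alloy: σ_y = 417.0 MPa, ρ = 2659 kg/m³
  tungsten: σ_y = 597.0 MPa, ρ = 19200 kg/m³
  nickel superalloy: σ_y = 1150 MPa, ρ = 8180 kg/m³
  CFRP laminate: M = 15.7×10⁻³
  aluminum alloy: M = 7.68×10⁻³
  nickel superalloy: M = 4.15×10⁻³
  borosilicate glass: M = 3.40×10⁻³
  brass: M = 1.66×10⁻³
  tungsten: M = 1.27×10⁻³
Highest index: CFRP laminate.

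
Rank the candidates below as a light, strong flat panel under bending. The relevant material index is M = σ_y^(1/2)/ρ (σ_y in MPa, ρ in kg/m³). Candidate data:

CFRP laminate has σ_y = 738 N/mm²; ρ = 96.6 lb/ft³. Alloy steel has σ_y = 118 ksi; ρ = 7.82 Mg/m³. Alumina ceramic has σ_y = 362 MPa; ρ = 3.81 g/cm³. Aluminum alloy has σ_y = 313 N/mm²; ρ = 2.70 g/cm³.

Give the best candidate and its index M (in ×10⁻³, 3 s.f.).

CFRP laminate, M = 17.6×10⁻³

Normalizing units and computing the index:
  CFRP laminate: σ_y = 738.0 MPa, ρ = 1547 kg/m³
  alloy steel: σ_y = 813.6 MPa, ρ = 7820 kg/m³
  alumina ceramic: σ_y = 362.0 MPa, ρ = 3810 kg/m³
  aluminum alloy: σ_y = 313.0 MPa, ρ = 2700 kg/m³
  CFRP laminate: M = 17.6×10⁻³
  aluminum alloy: M = 6.55×10⁻³
  alumina ceramic: M = 4.99×10⁻³
  alloy steel: M = 3.65×10⁻³
Highest index: CFRP laminate.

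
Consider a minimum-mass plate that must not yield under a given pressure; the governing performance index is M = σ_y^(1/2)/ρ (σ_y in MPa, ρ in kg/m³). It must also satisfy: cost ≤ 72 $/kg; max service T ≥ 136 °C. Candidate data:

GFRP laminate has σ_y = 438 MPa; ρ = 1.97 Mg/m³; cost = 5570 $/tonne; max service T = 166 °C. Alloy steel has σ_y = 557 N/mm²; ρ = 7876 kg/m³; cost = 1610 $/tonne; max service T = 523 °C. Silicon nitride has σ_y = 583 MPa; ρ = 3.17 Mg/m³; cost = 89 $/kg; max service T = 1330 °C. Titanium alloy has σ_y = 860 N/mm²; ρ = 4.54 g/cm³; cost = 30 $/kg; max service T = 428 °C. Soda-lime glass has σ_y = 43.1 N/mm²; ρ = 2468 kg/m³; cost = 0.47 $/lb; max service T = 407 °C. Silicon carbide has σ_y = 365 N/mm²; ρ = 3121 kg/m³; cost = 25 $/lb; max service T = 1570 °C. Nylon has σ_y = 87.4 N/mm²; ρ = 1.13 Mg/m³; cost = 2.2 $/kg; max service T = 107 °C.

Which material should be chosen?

GFRP laminate

Screen on constraints: cost ≤ 72 $/kg; max service T ≥ 136 °C. Survivors: GFRP laminate, alloy steel, titanium alloy, soda-lime glass, silicon carbide.
Convert each candidate to consistent units, then evaluate M:
  GFRP laminate: σ_y = 438.0 MPa, ρ = 1970 kg/m³
  alloy steel: σ_y = 557.0 MPa, ρ = 7876 kg/m³
  titanium alloy: σ_y = 860.0 MPa, ρ = 4540 kg/m³
  soda-lime glass: σ_y = 43.10 MPa, ρ = 2468 kg/m³
  silicon carbide: σ_y = 365.0 MPa, ρ = 3121 kg/m³
  GFRP laminate: M = 10.6×10⁻³
  titanium alloy: M = 6.46×10⁻³
  silicon carbide: M = 6.12×10⁻³
  alloy steel: M = 3.00×10⁻³
  soda-lime glass: M = 2.66×10⁻³
GFRP laminate has the largest M.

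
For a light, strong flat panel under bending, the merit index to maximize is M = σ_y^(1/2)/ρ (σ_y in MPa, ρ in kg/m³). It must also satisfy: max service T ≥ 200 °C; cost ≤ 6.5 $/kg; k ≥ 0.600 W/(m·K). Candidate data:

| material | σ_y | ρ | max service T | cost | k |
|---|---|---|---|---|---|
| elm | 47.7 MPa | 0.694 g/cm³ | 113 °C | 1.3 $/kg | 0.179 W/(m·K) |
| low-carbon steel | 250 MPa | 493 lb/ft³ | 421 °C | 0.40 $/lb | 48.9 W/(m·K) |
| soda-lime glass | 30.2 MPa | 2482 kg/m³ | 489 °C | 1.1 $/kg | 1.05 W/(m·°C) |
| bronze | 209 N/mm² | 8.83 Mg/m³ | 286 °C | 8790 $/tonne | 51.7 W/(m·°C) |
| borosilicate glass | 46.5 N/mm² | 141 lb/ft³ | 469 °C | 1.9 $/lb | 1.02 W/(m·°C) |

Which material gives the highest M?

Screen on constraints: max service T ≥ 200 °C; cost ≤ 6.5 $/kg; k ≥ 0.600 W/(m·K). Survivors: low-carbon steel, soda-lime glass, borosilicate glass.
After converting to SI:
  low-carbon steel: σ_y = 250.0 MPa, ρ = 7897 kg/m³
  soda-lime glass: σ_y = 30.20 MPa, ρ = 2482 kg/m³
  borosilicate glass: σ_y = 46.50 MPa, ρ = 2259 kg/m³
  borosilicate glass: M = 3.02×10⁻³
  soda-lime glass: M = 2.21×10⁻³
  low-carbon steel: M = 2.00×10⁻³
The maximum is for borosilicate glass.

borosilicate glass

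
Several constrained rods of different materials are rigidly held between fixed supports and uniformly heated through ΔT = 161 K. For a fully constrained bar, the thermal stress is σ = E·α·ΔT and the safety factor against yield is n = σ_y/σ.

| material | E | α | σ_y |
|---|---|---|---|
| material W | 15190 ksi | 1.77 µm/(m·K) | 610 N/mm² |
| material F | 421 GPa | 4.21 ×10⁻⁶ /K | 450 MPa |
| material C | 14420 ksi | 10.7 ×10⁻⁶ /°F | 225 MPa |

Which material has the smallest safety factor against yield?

Per material, after unit conversion:
  material W: E = 104.7, α = 1.77, σ_y = 610.0 → σ = 29.8 MPa, n = 20.4
  material F: E = 421.0, α = 4.21, σ_y = 450.0 → σ = 285 MPa, n = 1.58
  material C: E = 99.42, α = 19.3, σ_y = 225.0 → σ = 308 MPa, n = 0.730
Smallest n: material C with n = 0.730.

material C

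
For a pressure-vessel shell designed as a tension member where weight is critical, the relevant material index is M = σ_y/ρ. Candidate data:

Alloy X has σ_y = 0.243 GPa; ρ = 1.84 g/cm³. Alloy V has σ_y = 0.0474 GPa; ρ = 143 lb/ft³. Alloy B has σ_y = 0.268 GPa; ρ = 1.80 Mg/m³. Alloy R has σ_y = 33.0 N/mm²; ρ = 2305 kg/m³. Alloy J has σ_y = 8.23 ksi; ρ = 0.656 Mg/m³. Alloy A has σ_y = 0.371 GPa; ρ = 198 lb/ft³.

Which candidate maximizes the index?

alloy B

Putting every candidate on a common basis:
  alloy X: σ_y = 243.0 MPa, ρ = 1840 kg/m³
  alloy V: σ_y = 47.40 MPa, ρ = 2291 kg/m³
  alloy B: σ_y = 268.0 MPa, ρ = 1800 kg/m³
  alloy R: σ_y = 33.00 MPa, ρ = 2305 kg/m³
  alloy J: σ_y = 56.74 MPa, ρ = 656.0 kg/m³
  alloy A: σ_y = 371.0 MPa, ρ = 3172 kg/m³
  alloy B: M = 149 kN·m/kg
  alloy X: M = 132 kN·m/kg
  alloy A: M = 117 kN·m/kg
  alloy J: M = 86.5 kN·m/kg
  alloy V: M = 20.7 kN·m/kg
  alloy R: M = 14.3 kN·m/kg
Highest index: alloy B.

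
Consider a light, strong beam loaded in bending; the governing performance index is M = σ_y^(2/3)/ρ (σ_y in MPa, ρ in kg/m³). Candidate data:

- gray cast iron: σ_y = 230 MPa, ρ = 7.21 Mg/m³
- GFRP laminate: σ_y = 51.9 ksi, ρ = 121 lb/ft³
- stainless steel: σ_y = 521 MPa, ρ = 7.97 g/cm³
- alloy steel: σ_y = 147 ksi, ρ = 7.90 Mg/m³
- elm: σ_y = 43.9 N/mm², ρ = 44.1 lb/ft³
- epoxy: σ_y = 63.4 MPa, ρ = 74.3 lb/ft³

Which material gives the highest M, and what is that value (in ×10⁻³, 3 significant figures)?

GFRP laminate, M = 26.0×10⁻³

Convert each candidate to consistent units, then evaluate M:
  gray cast iron: σ_y = 230.0 MPa, ρ = 7210 kg/m³
  GFRP laminate: σ_y = 357.8 MPa, ρ = 1938 kg/m³
  stainless steel: σ_y = 521.0 MPa, ρ = 7970 kg/m³
  alloy steel: σ_y = 1014 MPa, ρ = 7900 kg/m³
  elm: σ_y = 43.90 MPa, ρ = 706.4 kg/m³
  epoxy: σ_y = 63.40 MPa, ρ = 1190 kg/m³
  GFRP laminate: M = 26.0×10⁻³
  elm: M = 17.6×10⁻³
  epoxy: M = 13.4×10⁻³
  alloy steel: M = 12.8×10⁻³
  stainless steel: M = 8.12×10⁻³
  gray cast iron: M = 5.21×10⁻³
The maximum is for GFRP laminate.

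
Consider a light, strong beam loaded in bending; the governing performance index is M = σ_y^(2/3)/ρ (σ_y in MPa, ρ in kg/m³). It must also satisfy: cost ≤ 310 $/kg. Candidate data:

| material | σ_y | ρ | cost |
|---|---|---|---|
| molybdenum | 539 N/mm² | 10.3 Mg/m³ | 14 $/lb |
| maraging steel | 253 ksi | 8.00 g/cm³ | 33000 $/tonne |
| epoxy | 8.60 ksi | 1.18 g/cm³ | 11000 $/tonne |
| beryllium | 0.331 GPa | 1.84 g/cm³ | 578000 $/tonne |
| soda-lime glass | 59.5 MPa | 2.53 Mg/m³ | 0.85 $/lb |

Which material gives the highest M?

Screen on constraints: cost ≤ 310 $/kg. Survivors: molybdenum, maraging steel, epoxy, soda-lime glass.
Putting every candidate on a common basis:
  molybdenum: σ_y = 539.0 MPa, ρ = 10300 kg/m³
  maraging steel: σ_y = 1744 MPa, ρ = 8000 kg/m³
  epoxy: σ_y = 59.29 MPa, ρ = 1180 kg/m³
  soda-lime glass: σ_y = 59.50 MPa, ρ = 2530 kg/m³
  maraging steel: M = 18.1×10⁻³
  epoxy: M = 12.9×10⁻³
  molybdenum: M = 6.43×10⁻³
  soda-lime glass: M = 6.02×10⁻³
Maraging steel ranks first.

maraging steel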